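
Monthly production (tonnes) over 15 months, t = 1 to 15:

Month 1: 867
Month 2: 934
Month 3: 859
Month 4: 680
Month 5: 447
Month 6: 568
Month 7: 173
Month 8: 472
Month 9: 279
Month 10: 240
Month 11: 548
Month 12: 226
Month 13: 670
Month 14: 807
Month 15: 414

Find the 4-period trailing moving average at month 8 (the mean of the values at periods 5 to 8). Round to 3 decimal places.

Sum of periods 5–8: 447 + 568 + 173 + 472 = 1660
Divide by 4: 1660 / 4 = 415.000

415.000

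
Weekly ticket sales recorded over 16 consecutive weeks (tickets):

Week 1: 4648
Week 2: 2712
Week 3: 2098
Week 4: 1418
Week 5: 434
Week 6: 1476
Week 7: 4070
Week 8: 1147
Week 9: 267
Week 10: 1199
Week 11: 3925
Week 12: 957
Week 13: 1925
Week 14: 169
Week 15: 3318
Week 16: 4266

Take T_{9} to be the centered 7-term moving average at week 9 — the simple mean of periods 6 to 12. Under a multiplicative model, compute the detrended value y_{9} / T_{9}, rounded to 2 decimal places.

Trend T_9 = (1476 + 4070 + 1147 + 267 + 1199 + 3925 + 957) / 7 = 13041/7 = 1863.0000
Ratio to trend: 267 / 1863.0000 = 0.14

0.14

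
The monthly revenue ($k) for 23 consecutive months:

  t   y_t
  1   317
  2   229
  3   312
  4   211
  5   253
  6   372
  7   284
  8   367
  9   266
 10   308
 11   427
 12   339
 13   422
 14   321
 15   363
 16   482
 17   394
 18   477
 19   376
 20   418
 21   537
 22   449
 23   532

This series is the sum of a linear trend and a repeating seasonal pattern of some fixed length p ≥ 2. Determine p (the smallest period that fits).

First differences y_{t+1} − y_t: -88, 83, -101, 42, 119, -88, 83, -101, 42, 119, -88, 83, …
The difference pattern repeats every 5 terms and not for any smaller step, so p = 5.

5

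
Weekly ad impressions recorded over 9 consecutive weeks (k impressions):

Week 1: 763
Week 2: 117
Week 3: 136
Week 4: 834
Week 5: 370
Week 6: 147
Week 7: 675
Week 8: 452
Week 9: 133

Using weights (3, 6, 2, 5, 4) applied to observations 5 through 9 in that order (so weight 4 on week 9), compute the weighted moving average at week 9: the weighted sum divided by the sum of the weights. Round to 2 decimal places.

Weighted sum: 3·370 + 6·147 + 2·675 + 5·452 + 4·133 = 1110 + 882 + 1350 + 2260 + 532 = 6134
Weight total: 3 + 6 + 2 + 5 + 4 = 20
WMA = 6134 / 20 = 306.70

306.70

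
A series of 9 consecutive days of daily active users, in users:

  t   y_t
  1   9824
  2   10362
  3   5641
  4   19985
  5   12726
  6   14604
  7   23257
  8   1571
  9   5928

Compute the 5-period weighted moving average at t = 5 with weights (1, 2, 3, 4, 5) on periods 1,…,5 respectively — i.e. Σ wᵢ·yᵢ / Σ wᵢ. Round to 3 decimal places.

12736.067

Weighted sum: 1·9824 + 2·10362 + 3·5641 + 4·19985 + 5·12726 = 9824 + 20724 + 16923 + 79940 + 63630 = 191041
Weight total: 1 + 2 + 3 + 4 + 5 = 15
WMA = 191041 / 15 = 12736.067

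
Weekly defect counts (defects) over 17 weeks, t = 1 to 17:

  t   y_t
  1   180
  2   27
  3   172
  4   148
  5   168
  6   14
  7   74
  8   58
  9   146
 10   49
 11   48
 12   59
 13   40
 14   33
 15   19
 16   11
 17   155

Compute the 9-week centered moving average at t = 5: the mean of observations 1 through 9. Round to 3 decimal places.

Sum of periods 1–9: 180 + 27 + 172 + 148 + 168 + 14 + 74 + 58 + 146 = 987
Divide by 9: 987 / 9 = 109.667

109.667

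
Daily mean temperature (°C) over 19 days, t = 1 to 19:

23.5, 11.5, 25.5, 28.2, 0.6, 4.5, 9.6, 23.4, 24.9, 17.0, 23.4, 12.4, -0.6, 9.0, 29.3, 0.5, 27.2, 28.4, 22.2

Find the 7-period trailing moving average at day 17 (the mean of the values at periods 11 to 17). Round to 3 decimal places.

14.457

Sum of periods 11–17: 23.4 + 12.4 + (-0.6) + 9.0 + 29.3 + 0.5 + 27.2 = 101.2
Divide by 7: 101.2 / 7 = 14.457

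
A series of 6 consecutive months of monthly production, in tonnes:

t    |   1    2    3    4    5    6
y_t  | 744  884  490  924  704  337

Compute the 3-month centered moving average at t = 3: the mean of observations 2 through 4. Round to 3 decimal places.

766.000

Sum of periods 2–4: 884 + 490 + 924 = 2298
Divide by 3: 2298 / 3 = 766.000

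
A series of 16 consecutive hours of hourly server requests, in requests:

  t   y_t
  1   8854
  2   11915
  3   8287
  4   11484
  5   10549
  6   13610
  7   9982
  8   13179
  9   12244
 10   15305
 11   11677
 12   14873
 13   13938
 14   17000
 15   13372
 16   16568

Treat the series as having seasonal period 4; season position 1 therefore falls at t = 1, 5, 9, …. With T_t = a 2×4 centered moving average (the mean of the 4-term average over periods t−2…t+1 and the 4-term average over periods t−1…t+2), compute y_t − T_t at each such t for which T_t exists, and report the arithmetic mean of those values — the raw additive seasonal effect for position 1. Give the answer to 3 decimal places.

-645.542

Season position 1 occurs at t = 5, 9, 13 (where T_t is defined).
t=5: T_5 = 11194.37500; y_5 − T_5 = 10549 − 11194.37500 = -645.37500
t=9: T_9 = 12889.37500; y_9 − T_9 = 12244 − 12889.37500 = -645.37500
t=13: T_13 = 14583.87500; y_13 − T_13 = 13938 − 14583.87500 = -645.87500
Mean deviation: (-645.37500 + -645.37500 + -645.87500) / 3 = -645.542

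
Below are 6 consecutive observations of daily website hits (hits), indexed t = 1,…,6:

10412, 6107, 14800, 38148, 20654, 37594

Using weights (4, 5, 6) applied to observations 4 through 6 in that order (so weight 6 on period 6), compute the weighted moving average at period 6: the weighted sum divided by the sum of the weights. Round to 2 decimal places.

Weighted sum: 4·38148 + 5·20654 + 6·37594 = 152592 + 103270 + 225564 = 481426
Weight total: 4 + 5 + 6 = 15
WMA = 481426 / 15 = 32095.07

32095.07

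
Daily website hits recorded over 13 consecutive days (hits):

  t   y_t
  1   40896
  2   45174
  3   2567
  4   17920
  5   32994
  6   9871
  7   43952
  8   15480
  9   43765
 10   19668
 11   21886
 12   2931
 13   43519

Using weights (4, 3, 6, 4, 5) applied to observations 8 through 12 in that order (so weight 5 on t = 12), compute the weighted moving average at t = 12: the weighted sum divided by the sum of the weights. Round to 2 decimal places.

Weighted sum: 4·15480 + 3·43765 + 6·19668 + 4·21886 + 5·2931 = 61920 + 131295 + 118008 + 87544 + 14655 = 413422
Weight total: 4 + 3 + 6 + 4 + 5 = 22
WMA = 413422 / 22 = 18791.91

18791.91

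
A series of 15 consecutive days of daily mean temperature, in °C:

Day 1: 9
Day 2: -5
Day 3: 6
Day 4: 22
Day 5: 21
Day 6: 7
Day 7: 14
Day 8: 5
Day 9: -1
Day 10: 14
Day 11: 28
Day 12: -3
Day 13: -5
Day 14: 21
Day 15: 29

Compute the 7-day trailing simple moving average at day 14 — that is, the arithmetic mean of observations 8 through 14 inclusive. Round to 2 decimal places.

8.43

Sum of periods 8–14: 5 + (-1) + 14 + 28 + (-3) + (-5) + 21 = 59
Divide by 7: 59 / 7 = 8.43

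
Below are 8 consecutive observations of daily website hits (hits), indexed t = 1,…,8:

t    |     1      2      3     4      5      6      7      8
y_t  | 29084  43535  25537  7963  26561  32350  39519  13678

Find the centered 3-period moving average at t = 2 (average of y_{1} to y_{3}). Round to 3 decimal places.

32718.667

Sum of periods 1–3: 29084 + 43535 + 25537 = 98156
Divide by 3: 98156 / 3 = 32718.667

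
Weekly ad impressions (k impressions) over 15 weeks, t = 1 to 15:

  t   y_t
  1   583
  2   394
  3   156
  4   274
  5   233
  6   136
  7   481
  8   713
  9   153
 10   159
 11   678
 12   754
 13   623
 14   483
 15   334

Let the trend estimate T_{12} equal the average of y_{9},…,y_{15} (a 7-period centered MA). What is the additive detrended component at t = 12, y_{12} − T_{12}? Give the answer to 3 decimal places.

299.143

Trend T_12 = (153 + 159 + 678 + 754 + 623 + 483 + 334) / 7 = 3184/7 = 454.85714
Detrended value: 754 − 454.85714 = 299.143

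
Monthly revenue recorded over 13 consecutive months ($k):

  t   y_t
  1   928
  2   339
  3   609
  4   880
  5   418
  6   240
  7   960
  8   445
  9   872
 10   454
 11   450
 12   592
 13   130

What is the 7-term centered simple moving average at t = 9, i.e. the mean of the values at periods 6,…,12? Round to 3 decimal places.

Sum of periods 6–12: 240 + 960 + 445 + 872 + 454 + 450 + 592 = 4013
Divide by 7: 4013 / 7 = 573.286

573.286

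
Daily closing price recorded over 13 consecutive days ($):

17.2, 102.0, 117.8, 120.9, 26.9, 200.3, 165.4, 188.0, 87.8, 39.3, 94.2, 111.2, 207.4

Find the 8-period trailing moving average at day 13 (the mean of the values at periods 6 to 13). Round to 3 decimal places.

136.700

Sum of periods 6–13: 200.3 + 165.4 + 188.0 + 87.8 + 39.3 + 94.2 + 111.2 + 207.4 = 1093.6
Divide by 8: 1093.6 / 8 = 136.700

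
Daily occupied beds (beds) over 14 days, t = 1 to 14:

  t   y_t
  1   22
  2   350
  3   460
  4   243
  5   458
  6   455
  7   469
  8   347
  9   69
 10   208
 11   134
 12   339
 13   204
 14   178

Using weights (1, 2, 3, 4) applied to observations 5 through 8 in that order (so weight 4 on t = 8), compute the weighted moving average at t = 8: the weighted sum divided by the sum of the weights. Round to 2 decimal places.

416.30

Weighted sum: 1·458 + 2·455 + 3·469 + 4·347 = 458 + 910 + 1407 + 1388 = 4163
Weight total: 1 + 2 + 3 + 4 = 10
WMA = 4163 / 10 = 416.30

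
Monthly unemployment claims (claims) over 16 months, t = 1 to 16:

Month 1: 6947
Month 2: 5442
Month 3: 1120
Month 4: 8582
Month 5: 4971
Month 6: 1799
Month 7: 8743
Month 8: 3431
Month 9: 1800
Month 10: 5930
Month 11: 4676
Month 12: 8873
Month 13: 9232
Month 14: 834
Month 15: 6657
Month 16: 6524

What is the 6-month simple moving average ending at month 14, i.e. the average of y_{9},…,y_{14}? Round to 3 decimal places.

5224.167

Sum of periods 9–14: 1800 + 5930 + 4676 + 8873 + 9232 + 834 = 31345
Divide by 6: 31345 / 6 = 5224.167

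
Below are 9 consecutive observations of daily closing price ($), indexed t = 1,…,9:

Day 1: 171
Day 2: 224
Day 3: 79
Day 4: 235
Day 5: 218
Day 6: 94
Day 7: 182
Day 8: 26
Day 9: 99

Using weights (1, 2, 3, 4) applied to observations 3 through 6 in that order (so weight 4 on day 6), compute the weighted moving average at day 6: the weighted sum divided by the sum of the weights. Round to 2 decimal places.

Weighted sum: 1·79 + 2·235 + 3·218 + 4·94 = 79 + 470 + 654 + 376 = 1579
Weight total: 1 + 2 + 3 + 4 = 10
WMA = 1579 / 10 = 157.90

157.90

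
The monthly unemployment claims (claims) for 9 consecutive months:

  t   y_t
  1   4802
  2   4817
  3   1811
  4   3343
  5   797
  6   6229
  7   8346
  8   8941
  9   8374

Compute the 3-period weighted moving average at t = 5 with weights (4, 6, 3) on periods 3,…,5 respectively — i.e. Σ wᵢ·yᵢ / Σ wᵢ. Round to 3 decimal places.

2284.077

Weighted sum: 4·1811 + 6·3343 + 3·797 = 7244 + 20058 + 2391 = 29693
Weight total: 4 + 6 + 3 = 13
WMA = 29693 / 13 = 2284.077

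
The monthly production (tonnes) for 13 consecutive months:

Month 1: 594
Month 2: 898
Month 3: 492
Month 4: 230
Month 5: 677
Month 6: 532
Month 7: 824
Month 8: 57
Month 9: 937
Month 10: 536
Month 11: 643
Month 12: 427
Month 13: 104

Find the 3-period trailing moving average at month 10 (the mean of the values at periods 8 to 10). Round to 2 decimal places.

510.00

Sum of periods 8–10: 57 + 937 + 536 = 1530
Divide by 3: 1530 / 3 = 510.00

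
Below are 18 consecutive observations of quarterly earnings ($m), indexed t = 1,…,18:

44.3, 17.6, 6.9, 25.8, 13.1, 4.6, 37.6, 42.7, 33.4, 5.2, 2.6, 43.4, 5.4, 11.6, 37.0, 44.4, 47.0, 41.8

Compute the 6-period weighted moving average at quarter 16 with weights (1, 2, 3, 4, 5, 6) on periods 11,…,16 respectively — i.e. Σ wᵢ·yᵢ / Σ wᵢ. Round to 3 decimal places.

28.733

Weighted sum: 1·2.6 + 2·43.4 + 3·5.4 + 4·11.6 + 5·37.0 + 6·44.4 = 2.6 + 86.8 + 16.2 + 46.4 + 185.0 + 266.4 = 603.4
Weight total: 1 + 2 + 3 + 4 + 5 + 6 = 21
WMA = 603.4 / 21 = 28.733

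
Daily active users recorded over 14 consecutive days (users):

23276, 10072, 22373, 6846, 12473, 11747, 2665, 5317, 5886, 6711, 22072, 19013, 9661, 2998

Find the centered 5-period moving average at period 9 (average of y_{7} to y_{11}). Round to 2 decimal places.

8530.20

Sum of periods 7–11: 2665 + 5317 + 5886 + 6711 + 22072 = 42651
Divide by 5: 42651 / 5 = 8530.20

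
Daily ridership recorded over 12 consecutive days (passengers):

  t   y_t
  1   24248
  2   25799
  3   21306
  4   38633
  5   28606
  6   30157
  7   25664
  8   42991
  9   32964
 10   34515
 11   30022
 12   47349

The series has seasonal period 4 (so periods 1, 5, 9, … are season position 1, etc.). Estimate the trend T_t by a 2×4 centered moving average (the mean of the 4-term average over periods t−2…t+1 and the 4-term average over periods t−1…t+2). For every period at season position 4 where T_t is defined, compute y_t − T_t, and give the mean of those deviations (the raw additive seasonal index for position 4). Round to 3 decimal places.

9502.250

Season position 4 occurs at t = 4, 8 (where T_t is defined).
t=4: T_4 = 29130.75000; y_4 − T_4 = 38633 − 29130.75000 = 9502.25000
t=8: T_8 = 33488.75000; y_8 − T_8 = 42991 − 33488.75000 = 9502.25000
Mean deviation: (9502.25000 + 9502.25000) / 2 = 9502.250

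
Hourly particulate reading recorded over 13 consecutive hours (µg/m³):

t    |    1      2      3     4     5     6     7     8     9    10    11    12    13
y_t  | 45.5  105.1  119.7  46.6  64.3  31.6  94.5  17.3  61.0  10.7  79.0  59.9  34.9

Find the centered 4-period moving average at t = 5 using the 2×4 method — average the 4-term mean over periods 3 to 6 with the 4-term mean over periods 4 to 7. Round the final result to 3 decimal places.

62.400

Sum over 3–6: 119.7 + 46.6 + 64.3 + 31.6 = 262.2
Sum over 4–7: 46.6 + 64.3 + 31.6 + 94.5 = 237.0
CMA at t=5 = (262.2 + 237.0) / (2·4) = 499.2 / 8 = 62.400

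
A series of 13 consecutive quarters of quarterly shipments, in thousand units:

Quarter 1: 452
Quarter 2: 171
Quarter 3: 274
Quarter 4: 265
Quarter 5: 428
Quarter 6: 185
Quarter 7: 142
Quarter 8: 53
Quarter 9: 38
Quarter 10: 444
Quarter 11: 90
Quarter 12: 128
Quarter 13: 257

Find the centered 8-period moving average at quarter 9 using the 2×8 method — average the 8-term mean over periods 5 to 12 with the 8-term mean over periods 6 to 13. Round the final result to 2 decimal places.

177.81

Sum over 5–12: 428 + 185 + 142 + 53 + 38 + 444 + 90 + 128 = 1508
Sum over 6–13: 185 + 142 + 53 + 38 + 444 + 90 + 128 + 257 = 1337
CMA at t=9 = (1508 + 1337) / (2·8) = 2845 / 16 = 177.81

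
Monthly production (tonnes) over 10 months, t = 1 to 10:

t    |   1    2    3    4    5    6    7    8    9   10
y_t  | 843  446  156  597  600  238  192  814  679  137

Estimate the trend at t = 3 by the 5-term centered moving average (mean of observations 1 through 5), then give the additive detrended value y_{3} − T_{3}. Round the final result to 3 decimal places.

-372.400

Trend T_3 = (843 + 446 + 156 + 597 + 600) / 5 = 2642/5 = 528.40000
Detrended value: 156 − 528.40000 = -372.400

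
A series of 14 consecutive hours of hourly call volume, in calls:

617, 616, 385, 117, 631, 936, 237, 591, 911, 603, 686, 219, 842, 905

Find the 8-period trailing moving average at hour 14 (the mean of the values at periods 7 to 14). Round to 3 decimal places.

Sum of periods 7–14: 237 + 591 + 911 + 603 + 686 + 219 + 842 + 905 = 4994
Divide by 8: 4994 / 8 = 624.250

624.250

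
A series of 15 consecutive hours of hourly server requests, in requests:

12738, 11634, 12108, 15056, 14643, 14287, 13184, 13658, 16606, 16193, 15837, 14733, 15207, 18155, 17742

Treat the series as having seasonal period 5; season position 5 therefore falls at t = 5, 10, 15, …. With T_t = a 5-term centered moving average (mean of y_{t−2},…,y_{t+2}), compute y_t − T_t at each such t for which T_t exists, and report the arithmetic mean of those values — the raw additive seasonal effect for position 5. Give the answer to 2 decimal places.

Season position 5 occurs at t = 5, 10 (where T_t is defined).
t=5: T_5 = 13855.6000; y_5 − T_5 = 14643 − 13855.6000 = 787.4000
t=10: T_10 = 15405.4000; y_10 − T_10 = 16193 − 15405.4000 = 787.6000
Mean deviation: (787.4000 + 787.6000) / 2 = 787.50

787.50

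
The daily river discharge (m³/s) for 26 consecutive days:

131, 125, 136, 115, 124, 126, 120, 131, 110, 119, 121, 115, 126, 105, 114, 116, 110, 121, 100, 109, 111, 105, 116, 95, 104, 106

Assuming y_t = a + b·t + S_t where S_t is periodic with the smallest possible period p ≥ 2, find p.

First differences y_{t+1} − y_t: -6, 11, -21, 9, 2, -6, 11, -21, 9, 2, -6, 11, …
The difference pattern repeats every 5 terms and not for any smaller step, so p = 5.

5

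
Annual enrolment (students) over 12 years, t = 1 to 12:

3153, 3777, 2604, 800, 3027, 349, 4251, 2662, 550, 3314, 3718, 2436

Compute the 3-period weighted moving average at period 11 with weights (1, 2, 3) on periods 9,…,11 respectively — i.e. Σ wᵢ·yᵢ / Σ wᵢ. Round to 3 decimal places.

Weighted sum: 1·550 + 2·3314 + 3·3718 = 550 + 6628 + 11154 = 18332
Weight total: 1 + 2 + 3 = 6
WMA = 18332 / 6 = 3055.333

3055.333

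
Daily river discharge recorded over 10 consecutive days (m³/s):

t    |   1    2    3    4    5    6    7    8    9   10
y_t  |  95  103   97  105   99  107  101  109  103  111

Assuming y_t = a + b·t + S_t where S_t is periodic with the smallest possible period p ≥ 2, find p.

2

First differences y_{t+1} − y_t: 8, -6, 8, -6, 8, -6, …
The difference pattern repeats every 2 terms and not for any smaller step, so p = 2.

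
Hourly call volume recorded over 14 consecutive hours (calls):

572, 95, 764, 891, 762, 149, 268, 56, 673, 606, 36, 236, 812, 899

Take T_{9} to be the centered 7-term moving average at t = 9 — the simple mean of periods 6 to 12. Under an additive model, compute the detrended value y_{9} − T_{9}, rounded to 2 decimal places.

Trend T_9 = (149 + 268 + 56 + 673 + 606 + 36 + 236) / 7 = 2024/7 = 289.1429
Detrended value: 673 − 289.1429 = 383.86

383.86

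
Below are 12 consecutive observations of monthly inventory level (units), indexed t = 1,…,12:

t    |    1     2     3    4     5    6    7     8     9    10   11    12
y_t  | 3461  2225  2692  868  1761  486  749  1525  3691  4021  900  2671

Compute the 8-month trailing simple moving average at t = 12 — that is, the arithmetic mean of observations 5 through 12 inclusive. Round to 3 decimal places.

1975.500

Sum of periods 5–12: 1761 + 486 + 749 + 1525 + 3691 + 4021 + 900 + 2671 = 15804
Divide by 8: 15804 / 8 = 1975.500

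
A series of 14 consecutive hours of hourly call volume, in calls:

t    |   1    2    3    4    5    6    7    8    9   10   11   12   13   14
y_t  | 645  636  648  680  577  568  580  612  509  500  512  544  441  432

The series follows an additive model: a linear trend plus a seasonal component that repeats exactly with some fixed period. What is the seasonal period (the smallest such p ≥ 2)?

4

First differences y_{t+1} − y_t: -9, 12, 32, -103, -9, 12, 32, -103, -9, 12, …
The difference pattern repeats every 4 terms and not for any smaller step, so p = 4.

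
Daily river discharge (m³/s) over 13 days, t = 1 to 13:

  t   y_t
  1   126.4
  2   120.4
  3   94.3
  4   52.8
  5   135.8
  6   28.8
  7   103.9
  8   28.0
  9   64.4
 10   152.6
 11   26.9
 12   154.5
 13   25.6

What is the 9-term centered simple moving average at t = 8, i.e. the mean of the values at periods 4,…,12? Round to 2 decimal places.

83.08

Sum of periods 4–12: 52.8 + 135.8 + 28.8 + 103.9 + 28.0 + 64.4 + 152.6 + 26.9 + 154.5 = 747.7
Divide by 9: 747.7 / 9 = 83.08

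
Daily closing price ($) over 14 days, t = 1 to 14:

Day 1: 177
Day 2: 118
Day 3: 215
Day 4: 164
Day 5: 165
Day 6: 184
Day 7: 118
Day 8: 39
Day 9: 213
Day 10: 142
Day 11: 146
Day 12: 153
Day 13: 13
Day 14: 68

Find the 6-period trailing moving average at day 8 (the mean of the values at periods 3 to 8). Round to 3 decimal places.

147.500

Sum of periods 3–8: 215 + 164 + 165 + 184 + 118 + 39 = 885
Divide by 6: 885 / 6 = 147.500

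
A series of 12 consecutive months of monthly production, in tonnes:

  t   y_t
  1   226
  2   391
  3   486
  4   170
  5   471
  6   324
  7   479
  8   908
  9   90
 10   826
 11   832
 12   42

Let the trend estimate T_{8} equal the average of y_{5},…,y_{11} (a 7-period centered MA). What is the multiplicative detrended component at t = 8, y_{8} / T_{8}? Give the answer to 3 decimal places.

1.617

Trend T_8 = (471 + 324 + 479 + 908 + 90 + 826 + 832) / 7 = 3930/7 = 561.42857
Ratio to trend: 908 / 561.42857 = 1.617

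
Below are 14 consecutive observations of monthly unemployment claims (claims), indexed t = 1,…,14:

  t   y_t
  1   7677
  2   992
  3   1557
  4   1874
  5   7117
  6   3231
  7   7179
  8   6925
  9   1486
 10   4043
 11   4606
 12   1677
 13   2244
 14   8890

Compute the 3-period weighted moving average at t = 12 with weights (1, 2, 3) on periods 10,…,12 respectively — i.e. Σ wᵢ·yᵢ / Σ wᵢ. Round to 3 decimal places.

3047.667

Weighted sum: 1·4043 + 2·4606 + 3·1677 = 4043 + 9212 + 5031 = 18286
Weight total: 1 + 2 + 3 = 6
WMA = 18286 / 6 = 3047.667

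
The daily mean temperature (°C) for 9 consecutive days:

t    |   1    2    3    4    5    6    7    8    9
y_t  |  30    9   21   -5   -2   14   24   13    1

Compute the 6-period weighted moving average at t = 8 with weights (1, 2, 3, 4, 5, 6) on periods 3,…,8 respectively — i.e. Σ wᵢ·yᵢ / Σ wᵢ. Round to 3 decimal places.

12.333

Weighted sum: 1·21 + 2·-5 + 3·-2 + 4·14 + 5·24 + 6·13 = 21 + -10 + -6 + 56 + 120 + 78 = 259
Weight total: 1 + 2 + 3 + 4 + 5 + 6 = 21
WMA = 259 / 21 = 12.333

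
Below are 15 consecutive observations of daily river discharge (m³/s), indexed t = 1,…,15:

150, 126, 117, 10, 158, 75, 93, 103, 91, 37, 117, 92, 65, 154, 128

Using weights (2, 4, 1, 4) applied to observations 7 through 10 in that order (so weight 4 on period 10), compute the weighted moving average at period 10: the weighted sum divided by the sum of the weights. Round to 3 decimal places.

76.091

Weighted sum: 2·93 + 4·103 + 1·91 + 4·37 = 186 + 412 + 91 + 148 = 837
Weight total: 2 + 4 + 1 + 4 = 11
WMA = 837 / 11 = 76.091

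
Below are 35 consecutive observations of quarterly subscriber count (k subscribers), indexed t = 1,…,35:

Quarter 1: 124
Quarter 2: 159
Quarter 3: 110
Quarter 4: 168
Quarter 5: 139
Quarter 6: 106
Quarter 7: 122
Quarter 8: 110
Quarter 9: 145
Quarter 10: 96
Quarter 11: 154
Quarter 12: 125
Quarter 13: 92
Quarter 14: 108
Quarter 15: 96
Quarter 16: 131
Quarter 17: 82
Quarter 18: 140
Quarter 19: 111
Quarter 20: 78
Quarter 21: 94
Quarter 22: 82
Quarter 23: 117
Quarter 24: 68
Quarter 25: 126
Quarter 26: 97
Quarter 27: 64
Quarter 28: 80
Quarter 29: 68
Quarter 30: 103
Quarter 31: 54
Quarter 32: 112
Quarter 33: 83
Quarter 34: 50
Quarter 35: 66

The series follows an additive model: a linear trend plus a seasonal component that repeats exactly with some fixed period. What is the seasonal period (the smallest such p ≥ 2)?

7

First differences y_{t+1} − y_t: 35, -49, 58, -29, -33, 16, -12, 35, -49, 58, -29, -33, 16, -12, 35, -49, …
The difference pattern repeats every 7 terms and not for any smaller step, so p = 7.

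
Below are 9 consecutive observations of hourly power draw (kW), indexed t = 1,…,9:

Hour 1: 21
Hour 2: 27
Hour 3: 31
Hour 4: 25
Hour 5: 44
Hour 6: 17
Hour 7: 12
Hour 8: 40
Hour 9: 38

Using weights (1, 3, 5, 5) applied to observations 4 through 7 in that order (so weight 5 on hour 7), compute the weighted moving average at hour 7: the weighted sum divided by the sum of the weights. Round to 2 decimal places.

21.57

Weighted sum: 1·25 + 3·44 + 5·17 + 5·12 = 25 + 132 + 85 + 60 = 302
Weight total: 1 + 3 + 5 + 5 = 14
WMA = 302 / 14 = 21.57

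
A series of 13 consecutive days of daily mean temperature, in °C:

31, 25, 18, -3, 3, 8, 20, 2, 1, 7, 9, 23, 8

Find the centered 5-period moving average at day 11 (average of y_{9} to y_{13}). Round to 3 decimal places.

9.600

Sum of periods 9–13: 1 + 7 + 9 + 23 + 8 = 48
Divide by 5: 48 / 5 = 9.600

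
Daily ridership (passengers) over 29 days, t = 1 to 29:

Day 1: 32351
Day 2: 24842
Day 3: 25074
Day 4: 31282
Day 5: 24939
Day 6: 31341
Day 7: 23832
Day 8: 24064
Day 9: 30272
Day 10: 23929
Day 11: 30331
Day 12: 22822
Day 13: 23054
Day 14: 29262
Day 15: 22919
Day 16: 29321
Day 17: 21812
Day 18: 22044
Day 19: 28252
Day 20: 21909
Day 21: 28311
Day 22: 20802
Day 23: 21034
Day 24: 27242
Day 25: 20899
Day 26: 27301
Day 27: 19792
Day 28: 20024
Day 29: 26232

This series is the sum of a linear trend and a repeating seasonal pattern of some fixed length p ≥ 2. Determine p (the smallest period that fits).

5

First differences y_{t+1} − y_t: -7509, 232, 6208, -6343, 6402, -7509, 232, 6208, -6343, 6402, -7509, 232, …
The difference pattern repeats every 5 terms and not for any smaller step, so p = 5.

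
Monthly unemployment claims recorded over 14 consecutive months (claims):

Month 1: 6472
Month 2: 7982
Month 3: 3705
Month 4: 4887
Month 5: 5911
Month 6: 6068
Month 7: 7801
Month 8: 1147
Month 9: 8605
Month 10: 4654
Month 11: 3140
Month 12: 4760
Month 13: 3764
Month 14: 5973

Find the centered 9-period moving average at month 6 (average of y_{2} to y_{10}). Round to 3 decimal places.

5640.000

Sum of periods 2–10: 7982 + 3705 + 4887 + 5911 + 6068 + 7801 + 1147 + 8605 + 4654 = 50760
Divide by 9: 50760 / 9 = 5640.000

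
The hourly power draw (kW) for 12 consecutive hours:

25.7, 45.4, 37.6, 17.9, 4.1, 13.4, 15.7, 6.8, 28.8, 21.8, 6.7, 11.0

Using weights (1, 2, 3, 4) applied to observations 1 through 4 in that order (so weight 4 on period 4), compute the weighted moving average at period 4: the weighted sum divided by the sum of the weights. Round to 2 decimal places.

30.09

Weighted sum: 1·25.7 + 2·45.4 + 3·37.6 + 4·17.9 = 25.7 + 90.8 + 112.8 + 71.6 = 300.9
Weight total: 1 + 2 + 3 + 4 = 10
WMA = 300.9 / 10 = 30.09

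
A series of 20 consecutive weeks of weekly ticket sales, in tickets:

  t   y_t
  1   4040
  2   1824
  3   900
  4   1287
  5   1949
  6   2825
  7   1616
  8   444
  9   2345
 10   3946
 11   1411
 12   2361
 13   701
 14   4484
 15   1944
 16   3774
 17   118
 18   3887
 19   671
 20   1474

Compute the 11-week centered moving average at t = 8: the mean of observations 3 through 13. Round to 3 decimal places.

Sum of periods 3–13: 900 + 1287 + 1949 + 2825 + 1616 + 444 + 2345 + 3946 + 1411 + 2361 + 701 = 19785
Divide by 11: 19785 / 11 = 1798.636

1798.636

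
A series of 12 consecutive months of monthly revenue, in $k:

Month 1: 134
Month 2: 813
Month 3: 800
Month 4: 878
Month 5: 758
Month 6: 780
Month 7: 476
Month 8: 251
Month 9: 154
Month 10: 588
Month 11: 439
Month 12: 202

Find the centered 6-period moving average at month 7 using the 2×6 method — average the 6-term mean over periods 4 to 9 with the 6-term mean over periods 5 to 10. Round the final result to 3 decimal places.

Sum over 4–9: 878 + 758 + 780 + 476 + 251 + 154 = 3297
Sum over 5–10: 758 + 780 + 476 + 251 + 154 + 588 = 3007
CMA at t=7 = (3297 + 3007) / (2·6) = 6304 / 12 = 525.333

525.333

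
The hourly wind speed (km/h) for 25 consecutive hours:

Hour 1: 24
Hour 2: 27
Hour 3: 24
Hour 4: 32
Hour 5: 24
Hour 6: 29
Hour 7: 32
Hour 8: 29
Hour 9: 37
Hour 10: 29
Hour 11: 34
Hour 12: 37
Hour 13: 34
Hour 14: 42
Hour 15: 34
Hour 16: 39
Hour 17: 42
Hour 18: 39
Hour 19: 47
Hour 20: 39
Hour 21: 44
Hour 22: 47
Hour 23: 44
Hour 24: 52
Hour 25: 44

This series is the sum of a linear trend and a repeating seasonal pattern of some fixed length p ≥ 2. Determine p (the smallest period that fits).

5

First differences y_{t+1} − y_t: 3, -3, 8, -8, 5, 3, -3, 8, -8, 5, 3, -3, …
The difference pattern repeats every 5 terms and not for any smaller step, so p = 5.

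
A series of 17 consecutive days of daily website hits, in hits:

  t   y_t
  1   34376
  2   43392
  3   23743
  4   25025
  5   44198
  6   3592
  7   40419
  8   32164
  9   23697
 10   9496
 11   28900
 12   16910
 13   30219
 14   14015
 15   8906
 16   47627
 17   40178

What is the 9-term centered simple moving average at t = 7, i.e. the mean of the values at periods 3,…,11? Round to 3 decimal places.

Sum of periods 3–11: 23743 + 25025 + 44198 + 3592 + 40419 + 32164 + 23697 + 9496 + 28900 = 231234
Divide by 9: 231234 / 9 = 25692.667

25692.667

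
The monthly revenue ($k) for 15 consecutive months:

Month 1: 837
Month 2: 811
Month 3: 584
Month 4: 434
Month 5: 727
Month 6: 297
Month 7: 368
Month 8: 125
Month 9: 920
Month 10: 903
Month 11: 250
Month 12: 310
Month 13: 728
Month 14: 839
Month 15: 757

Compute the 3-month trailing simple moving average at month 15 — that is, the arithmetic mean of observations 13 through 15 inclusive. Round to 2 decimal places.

774.67

Sum of periods 13–15: 728 + 839 + 757 = 2324
Divide by 3: 2324 / 3 = 774.67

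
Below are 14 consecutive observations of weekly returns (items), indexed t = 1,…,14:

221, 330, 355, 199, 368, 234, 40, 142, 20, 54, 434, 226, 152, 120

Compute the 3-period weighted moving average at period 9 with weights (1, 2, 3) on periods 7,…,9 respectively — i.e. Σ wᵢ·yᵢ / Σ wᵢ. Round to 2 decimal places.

Weighted sum: 1·40 + 2·142 + 3·20 = 40 + 284 + 60 = 384
Weight total: 1 + 2 + 3 = 6
WMA = 384 / 6 = 64.00

64.00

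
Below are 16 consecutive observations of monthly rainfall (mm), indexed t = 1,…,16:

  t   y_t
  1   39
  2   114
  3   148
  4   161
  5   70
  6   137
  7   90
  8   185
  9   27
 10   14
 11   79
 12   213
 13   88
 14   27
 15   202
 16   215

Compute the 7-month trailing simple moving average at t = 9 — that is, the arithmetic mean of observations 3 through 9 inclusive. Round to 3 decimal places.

Sum of periods 3–9: 148 + 161 + 70 + 137 + 90 + 185 + 27 = 818
Divide by 7: 818 / 7 = 116.857

116.857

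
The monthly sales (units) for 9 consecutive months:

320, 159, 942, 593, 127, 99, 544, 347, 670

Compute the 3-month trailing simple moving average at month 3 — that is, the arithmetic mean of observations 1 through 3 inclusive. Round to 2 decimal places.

473.67

Sum of periods 1–3: 320 + 159 + 942 = 1421
Divide by 3: 1421 / 3 = 473.67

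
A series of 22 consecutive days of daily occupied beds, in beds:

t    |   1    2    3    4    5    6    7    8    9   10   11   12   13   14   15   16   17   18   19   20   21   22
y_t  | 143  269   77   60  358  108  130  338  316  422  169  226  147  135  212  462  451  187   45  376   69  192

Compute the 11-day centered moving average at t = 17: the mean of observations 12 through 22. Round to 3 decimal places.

227.455

Sum of periods 12–22: 226 + 147 + 135 + 212 + 462 + 451 + 187 + 45 + 376 + 69 + 192 = 2502
Divide by 11: 2502 / 11 = 227.455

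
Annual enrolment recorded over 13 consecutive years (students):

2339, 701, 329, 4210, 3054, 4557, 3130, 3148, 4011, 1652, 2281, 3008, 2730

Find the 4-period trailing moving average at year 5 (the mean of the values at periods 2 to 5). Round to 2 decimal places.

Sum of periods 2–5: 701 + 329 + 4210 + 3054 = 8294
Divide by 4: 8294 / 4 = 2073.50

2073.50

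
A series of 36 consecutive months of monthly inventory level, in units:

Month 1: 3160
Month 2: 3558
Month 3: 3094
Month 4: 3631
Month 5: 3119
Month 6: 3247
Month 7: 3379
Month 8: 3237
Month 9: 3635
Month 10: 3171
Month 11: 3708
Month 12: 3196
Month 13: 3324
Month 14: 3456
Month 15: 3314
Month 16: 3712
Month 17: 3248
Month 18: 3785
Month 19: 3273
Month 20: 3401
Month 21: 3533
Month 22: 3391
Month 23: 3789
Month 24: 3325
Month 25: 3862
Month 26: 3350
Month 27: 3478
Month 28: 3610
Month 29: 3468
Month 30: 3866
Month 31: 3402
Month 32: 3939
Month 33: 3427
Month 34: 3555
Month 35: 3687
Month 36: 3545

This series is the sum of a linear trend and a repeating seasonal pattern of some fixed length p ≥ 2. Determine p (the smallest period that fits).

First differences y_{t+1} − y_t: 398, -464, 537, -512, 128, 132, -142, 398, -464, 537, -512, 128, 132, -142, 398, -464, …
The difference pattern repeats every 7 terms and not for any smaller step, so p = 7.

7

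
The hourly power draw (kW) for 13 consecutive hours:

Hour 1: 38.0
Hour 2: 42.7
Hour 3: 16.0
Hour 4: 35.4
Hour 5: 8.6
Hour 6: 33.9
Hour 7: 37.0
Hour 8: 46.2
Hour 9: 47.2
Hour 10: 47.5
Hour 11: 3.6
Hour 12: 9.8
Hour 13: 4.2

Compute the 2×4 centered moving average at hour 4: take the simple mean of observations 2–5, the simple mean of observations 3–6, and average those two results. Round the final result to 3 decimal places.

Sum over 2–5: 42.7 + 16.0 + 35.4 + 8.6 = 102.7
Sum over 3–6: 16.0 + 35.4 + 8.6 + 33.9 = 93.9
CMA at t=4 = (102.7 + 93.9) / (2·4) = 196.6 / 8 = 24.575

24.575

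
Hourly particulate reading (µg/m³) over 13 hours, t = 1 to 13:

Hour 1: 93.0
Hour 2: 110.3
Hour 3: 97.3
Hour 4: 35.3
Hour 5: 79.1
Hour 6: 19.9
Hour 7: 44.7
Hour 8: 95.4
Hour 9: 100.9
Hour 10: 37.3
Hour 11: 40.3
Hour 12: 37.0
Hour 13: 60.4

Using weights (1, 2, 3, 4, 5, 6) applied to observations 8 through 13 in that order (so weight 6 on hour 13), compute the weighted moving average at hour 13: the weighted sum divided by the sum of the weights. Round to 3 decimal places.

53.224

Weighted sum: 1·95.4 + 2·100.9 + 3·37.3 + 4·40.3 + 5·37.0 + 6·60.4 = 95.4 + 201.8 + 111.9 + 161.2 + 185.0 + 362.4 = 1117.7
Weight total: 1 + 2 + 3 + 4 + 5 + 6 = 21
WMA = 1117.7 / 21 = 53.224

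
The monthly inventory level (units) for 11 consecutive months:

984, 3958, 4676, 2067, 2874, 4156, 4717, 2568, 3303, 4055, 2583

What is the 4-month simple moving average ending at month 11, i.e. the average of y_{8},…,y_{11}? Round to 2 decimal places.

3127.25

Sum of periods 8–11: 2568 + 3303 + 4055 + 2583 = 12509
Divide by 4: 12509 / 4 = 3127.25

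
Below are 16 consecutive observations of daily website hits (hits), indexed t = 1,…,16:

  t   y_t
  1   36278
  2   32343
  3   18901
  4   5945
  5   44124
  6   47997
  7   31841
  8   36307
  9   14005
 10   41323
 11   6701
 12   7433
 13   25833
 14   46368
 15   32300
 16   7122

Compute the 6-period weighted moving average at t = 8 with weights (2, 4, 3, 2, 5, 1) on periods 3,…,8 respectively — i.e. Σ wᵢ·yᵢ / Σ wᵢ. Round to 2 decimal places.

Weighted sum: 2·18901 + 4·5945 + 3·44124 + 2·47997 + 5·31841 + 1·36307 = 37802 + 23780 + 132372 + 95994 + 159205 + 36307 = 485460
Weight total: 2 + 4 + 3 + 2 + 5 + 1 = 17
WMA = 485460 / 17 = 28556.47

28556.47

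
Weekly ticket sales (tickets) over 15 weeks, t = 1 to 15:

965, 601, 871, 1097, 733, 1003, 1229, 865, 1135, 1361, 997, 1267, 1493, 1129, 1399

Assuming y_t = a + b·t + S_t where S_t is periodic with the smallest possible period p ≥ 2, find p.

First differences y_{t+1} − y_t: -364, 270, 226, -364, 270, 226, -364, 270, …
The difference pattern repeats every 3 terms and not for any smaller step, so p = 3.

3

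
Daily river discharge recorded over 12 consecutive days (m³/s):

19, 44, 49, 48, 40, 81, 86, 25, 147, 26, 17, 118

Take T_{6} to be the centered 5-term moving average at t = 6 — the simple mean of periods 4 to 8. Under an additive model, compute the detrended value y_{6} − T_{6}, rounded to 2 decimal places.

Trend T_6 = (48 + 40 + 81 + 86 + 25) / 5 = 280/5 = 56.0000
Detrended value: 81 − 56.0000 = 25.00

25.00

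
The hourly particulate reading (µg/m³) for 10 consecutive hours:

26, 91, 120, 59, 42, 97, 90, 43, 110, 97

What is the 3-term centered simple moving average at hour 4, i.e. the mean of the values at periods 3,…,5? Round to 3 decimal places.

73.667

Sum of periods 3–5: 120 + 59 + 42 = 221
Divide by 3: 221 / 3 = 73.667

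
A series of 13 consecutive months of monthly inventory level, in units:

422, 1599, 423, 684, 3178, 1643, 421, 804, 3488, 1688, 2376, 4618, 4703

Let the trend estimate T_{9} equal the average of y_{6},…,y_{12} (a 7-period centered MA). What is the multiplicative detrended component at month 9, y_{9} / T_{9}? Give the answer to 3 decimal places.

1.624

Trend T_9 = (1643 + 421 + 804 + 3488 + 1688 + 2376 + 4618) / 7 = 15038/7 = 2148.28571
Ratio to trend: 3488 / 2148.28571 = 1.624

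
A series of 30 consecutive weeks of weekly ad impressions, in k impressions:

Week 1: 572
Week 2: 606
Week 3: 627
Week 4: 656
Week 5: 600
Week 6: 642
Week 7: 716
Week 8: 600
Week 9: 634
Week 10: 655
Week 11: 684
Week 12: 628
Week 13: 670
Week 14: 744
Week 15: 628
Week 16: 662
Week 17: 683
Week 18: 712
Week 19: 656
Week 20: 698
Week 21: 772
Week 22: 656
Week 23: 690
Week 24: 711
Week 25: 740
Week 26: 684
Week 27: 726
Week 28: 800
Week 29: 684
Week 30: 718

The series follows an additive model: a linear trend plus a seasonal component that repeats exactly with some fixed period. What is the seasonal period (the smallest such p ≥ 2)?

First differences y_{t+1} − y_t: 34, 21, 29, -56, 42, 74, -116, 34, 21, 29, -56, 42, 74, -116, 34, 21, …
The difference pattern repeats every 7 terms and not for any smaller step, so p = 7.

7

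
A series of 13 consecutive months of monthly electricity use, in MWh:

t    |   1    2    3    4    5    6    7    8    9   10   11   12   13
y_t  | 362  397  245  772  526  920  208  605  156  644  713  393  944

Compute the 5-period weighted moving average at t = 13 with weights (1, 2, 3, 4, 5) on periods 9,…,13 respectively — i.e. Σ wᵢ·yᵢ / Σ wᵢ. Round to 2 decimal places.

Weighted sum: 1·156 + 2·644 + 3·713 + 4·393 + 5·944 = 156 + 1288 + 2139 + 1572 + 4720 = 9875
Weight total: 1 + 2 + 3 + 4 + 5 = 15
WMA = 9875 / 15 = 658.33

658.33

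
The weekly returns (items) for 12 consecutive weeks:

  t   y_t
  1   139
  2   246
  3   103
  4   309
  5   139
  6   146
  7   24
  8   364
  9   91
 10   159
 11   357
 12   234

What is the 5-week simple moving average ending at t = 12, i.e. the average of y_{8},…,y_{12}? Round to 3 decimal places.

241.000

Sum of periods 8–12: 364 + 91 + 159 + 357 + 234 = 1205
Divide by 5: 1205 / 5 = 241.000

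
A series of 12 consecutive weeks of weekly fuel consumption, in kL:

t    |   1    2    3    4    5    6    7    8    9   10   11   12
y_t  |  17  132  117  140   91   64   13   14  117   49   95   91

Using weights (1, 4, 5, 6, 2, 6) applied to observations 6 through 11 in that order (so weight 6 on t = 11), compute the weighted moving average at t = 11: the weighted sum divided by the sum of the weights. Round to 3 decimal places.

64.833

Weighted sum: 1·64 + 4·13 + 5·14 + 6·117 + 2·49 + 6·95 = 64 + 52 + 70 + 702 + 98 + 570 = 1556
Weight total: 1 + 4 + 5 + 6 + 2 + 6 = 24
WMA = 1556 / 24 = 64.833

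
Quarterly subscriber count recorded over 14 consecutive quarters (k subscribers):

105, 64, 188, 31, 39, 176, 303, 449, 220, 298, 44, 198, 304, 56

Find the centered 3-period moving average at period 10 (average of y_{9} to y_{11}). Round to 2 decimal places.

Sum of periods 9–11: 220 + 298 + 44 = 562
Divide by 3: 562 / 3 = 187.33

187.33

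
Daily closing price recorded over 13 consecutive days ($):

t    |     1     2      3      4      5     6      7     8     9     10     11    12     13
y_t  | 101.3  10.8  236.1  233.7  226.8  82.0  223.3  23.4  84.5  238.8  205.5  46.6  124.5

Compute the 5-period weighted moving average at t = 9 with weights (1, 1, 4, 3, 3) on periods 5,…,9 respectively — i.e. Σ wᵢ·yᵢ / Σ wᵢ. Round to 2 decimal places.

127.14

Weighted sum: 1·226.8 + 1·82.0 + 4·223.3 + 3·23.4 + 3·84.5 = 226.8 + 82.0 + 893.2 + 70.2 + 253.5 = 1525.7
Weight total: 1 + 1 + 4 + 3 + 3 = 12
WMA = 1525.7 / 12 = 127.14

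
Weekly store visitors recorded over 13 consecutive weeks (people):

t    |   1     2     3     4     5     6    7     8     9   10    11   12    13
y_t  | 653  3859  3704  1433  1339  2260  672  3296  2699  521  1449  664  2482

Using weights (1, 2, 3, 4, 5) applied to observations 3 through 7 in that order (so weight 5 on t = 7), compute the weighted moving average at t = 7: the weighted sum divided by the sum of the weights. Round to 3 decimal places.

Weighted sum: 1·3704 + 2·1433 + 3·1339 + 4·2260 + 5·672 = 3704 + 2866 + 4017 + 9040 + 3360 = 22987
Weight total: 1 + 2 + 3 + 4 + 5 = 15
WMA = 22987 / 15 = 1532.467

1532.467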